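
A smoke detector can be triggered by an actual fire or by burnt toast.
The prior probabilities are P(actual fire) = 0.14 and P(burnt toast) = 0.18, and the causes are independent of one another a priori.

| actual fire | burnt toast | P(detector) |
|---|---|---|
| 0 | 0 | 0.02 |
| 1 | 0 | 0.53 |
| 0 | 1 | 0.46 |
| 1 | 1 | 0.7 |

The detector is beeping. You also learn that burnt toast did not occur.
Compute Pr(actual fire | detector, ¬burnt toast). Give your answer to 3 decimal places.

P(detector | ¬burnt toast) = 0.02*0.86 + 0.53*0.14 = 0.017200 + 0.074200 = 0.091400
Of this, 0.074200 comes from 0.53*0.14 (the actual fire=true cases).
P(actual fire | detector, ¬burnt toast) = 0.074200 / 0.091400 ≈ 0.812

Pr(actual fire | detector, ¬burnt toast) ≈ 0.812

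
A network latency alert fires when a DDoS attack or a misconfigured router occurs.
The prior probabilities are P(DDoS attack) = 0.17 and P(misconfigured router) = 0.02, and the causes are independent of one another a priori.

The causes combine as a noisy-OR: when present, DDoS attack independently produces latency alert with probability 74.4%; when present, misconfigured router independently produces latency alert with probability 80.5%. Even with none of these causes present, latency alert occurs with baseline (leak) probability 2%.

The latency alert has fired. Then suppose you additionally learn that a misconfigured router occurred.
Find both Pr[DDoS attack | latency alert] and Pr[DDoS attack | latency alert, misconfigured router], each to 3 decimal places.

Under noisy-OR, P(latency alert | causes) = 1 − (1−0.02)·∏(1−qᵢ) over the active causes.
For the numerator, keep only DDoS attack=true terms: 0.124803 + 0.003234 = 0.128037
Normalizer over all consistent configurations: 0.02·0.83·0.98 + 0.8089·0.83·0.02 + 0.74912·0.17·0.98 + 0.951078·0.17·0.02 = 0.157733
Posterior = 0.128037 / 0.157733 ≈ 0.812

With the extra evidence:
For the numerator, keep only DDoS attack=true terms: 0.951078·0.17 = 0.161683
Normalizer over all consistent configurations: 0.8089·0.83 + 0.951078·0.17 = 0.833070
P(DDoS attack | latency alert, misconfigured router) = 0.161683/0.833070 ≈ 0.194

Pr[DDoS attack | latency alert] ≈ 0.812; Pr[DDoS attack | latency alert, misconfigured router] ≈ 0.194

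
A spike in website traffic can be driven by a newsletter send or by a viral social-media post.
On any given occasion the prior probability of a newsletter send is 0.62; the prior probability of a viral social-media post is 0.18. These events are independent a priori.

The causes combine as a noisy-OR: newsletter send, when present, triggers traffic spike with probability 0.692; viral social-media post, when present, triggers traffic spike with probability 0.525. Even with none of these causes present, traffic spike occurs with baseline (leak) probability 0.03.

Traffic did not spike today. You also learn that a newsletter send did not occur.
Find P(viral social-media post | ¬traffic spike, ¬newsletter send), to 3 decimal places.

P(viral social-media post | ¬traffic spike, ¬newsletter send) ≈ 0.094

Under noisy-OR, P(traffic spike | causes) = 1 − (1−0.03)·∏(1−qᵢ) over the active causes.
For the numerator, keep only viral social-media post=true terms: 0.46075·0.18 = 0.082935
Normalizer over all consistent configurations: 0.97·0.82 + 0.46075·0.18 = 0.878335
P(viral social-media post | ¬traffic spike, ¬newsletter send) = 0.082935/0.878335 ≈ 0.094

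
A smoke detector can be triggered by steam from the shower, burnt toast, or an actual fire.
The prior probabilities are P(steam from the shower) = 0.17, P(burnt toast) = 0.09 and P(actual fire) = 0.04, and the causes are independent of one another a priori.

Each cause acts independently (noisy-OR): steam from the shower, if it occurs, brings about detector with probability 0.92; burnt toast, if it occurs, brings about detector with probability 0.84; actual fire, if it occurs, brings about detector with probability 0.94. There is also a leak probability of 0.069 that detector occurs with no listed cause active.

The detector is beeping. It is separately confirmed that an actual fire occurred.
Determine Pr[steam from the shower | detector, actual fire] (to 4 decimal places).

Pr[steam from the shower | detector, actual fire] ≈ 0.1770

Under noisy-OR, P(detector | causes) = 1 − (1−0.069)·∏(1−qᵢ) over the active causes.
P(detector | actual fire) = 0.94414·0.83·0.91 + 0.991062·0.83·0.09 + 0.995531·0.17·0.91 + 0.999285·0.17·0.09 = 0.713109 + 0.074032 + 0.154009 + 0.015289 = 0.956439
The steam from the shower-present share is 0.154009 + 0.015289 = 0.169298.
P(steam from the shower | detector, actual fire) = 0.169298 / 0.956439 ≈ 0.1770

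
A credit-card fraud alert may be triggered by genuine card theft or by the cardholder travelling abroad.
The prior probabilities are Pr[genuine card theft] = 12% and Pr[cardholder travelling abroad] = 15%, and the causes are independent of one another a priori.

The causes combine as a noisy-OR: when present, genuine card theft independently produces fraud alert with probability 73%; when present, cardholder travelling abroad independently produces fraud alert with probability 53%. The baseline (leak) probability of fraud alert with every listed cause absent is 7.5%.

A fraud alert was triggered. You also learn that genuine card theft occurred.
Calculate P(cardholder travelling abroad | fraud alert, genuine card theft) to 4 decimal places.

P(cardholder travelling abroad | fraud alert, genuine card theft) ≈ 0.1719

Under noisy-OR, P(fraud alert | causes) = 1 − (1−0.075)·∏(1−qᵢ) over the active causes.
P(fraud alert | genuine card theft) = 0.75025*0.85 + 0.882618*0.15 = 0.637712 + 0.132393 = 0.770105
Restricting to configurations with cardholder travelling abroad present: 0.882618*0.15 = 0.132393.
Hence the posterior is 0.132393/0.770105 ≈ 0.1719.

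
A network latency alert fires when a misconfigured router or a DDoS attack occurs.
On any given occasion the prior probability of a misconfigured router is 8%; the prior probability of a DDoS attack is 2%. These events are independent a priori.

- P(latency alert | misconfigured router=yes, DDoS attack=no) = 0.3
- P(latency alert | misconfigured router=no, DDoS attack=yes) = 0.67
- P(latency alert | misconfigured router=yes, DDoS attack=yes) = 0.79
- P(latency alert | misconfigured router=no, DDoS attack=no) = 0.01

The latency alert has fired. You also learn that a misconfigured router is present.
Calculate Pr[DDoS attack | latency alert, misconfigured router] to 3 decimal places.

Pr[DDoS attack | latency alert, misconfigured router] ≈ 0.051

Numerator (weight on configurations with DDoS attack): 0.79·0.02 = 0.015800
Normalizer over all consistent configurations: 0.3·0.98 + 0.79·0.02 = 0.309800
P(DDoS attack | latency alert, misconfigured router) = 0.015800/0.309800 ≈ 0.051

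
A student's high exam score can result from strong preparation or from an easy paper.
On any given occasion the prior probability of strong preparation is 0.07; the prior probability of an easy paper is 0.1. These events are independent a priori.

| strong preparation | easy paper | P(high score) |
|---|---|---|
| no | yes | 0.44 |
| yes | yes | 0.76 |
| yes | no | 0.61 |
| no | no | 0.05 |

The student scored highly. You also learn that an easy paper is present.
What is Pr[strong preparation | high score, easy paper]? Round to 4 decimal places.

P(high score | easy paper) = 0.44×0.93 + 0.76×0.07 = 0.409200 + 0.053200 = 0.462400
Of this, 0.053200 comes from 0.76×0.07 (the strong preparation=true cases).
So P(strong preparation | high score, easy paper) = 0.053200/0.462400 ≈ 0.1151.

Pr[strong preparation | high score, easy paper] ≈ 0.1151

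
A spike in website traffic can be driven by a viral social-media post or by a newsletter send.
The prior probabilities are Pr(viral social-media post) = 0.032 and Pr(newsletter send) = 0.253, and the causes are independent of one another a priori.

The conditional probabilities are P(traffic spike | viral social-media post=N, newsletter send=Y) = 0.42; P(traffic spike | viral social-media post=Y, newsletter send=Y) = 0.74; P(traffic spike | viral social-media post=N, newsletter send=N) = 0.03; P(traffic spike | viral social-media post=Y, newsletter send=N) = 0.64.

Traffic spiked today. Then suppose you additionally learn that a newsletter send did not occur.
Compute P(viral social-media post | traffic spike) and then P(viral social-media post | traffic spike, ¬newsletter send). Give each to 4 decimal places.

By total probability over the 4 (viral social-media post, newsletter send) configurations:
  P(traffic spike) = 0.03*0.968*0.747 + 0.42*0.968*0.253 + 0.64*0.032*0.747 + 0.74*0.032*0.253
        = 0.021693 + 0.102860 + 0.015299 + 0.005991 = 0.145843
Keeping only the viral social-media post-present terms gives 0.021290, so
  P(viral social-media post | traffic spike) = 0.021290 / 0.145843 ≈ 0.1460

Now condition on the additional information:
Numerator (weight on configurations with viral social-media post): 0.64×0.032 = 0.020480
Normalizer over all consistent configurations: 0.03×0.968 + 0.64×0.032 = 0.049520
P(viral social-media post | traffic spike, ¬newsletter send) = 0.020480/0.049520 ≈ 0.4136
With newsletter send excluded, viral social-media post must carry more of the explanatory weight for the traffic spike.

P(viral social-media post | traffic spike) ≈ 0.1460; P(viral social-media post | traffic spike, ¬newsletter send) ≈ 0.4136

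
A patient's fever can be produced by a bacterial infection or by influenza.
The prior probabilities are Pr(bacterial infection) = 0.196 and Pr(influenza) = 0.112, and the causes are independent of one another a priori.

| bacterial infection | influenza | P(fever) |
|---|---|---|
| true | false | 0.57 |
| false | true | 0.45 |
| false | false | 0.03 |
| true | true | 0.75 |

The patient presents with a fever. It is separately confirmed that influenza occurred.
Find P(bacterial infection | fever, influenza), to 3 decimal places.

P(bacterial infection | fever, influenza) ≈ 0.289

Weight on bacterial infection=true, given the evidence: 0.75×0.196 = 0.147000
Denominator P(fever | influenza): 0.45×0.804 + 0.75×0.196 = 0.508800
Posterior = 0.147000 / 0.508800 ≈ 0.289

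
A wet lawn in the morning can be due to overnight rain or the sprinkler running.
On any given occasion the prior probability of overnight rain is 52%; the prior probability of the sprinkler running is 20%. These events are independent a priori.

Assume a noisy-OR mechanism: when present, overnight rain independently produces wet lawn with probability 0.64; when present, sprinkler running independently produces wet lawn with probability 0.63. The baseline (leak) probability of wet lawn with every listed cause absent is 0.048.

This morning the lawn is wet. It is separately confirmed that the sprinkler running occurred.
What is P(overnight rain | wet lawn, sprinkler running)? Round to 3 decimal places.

Under noisy-OR, P(wet lawn | causes) = 1 − (1−0.048)·∏(1−qᵢ) over the active causes.
By total probability over both values of overnight rain:
  P(wet lawn | sprinkler running) = 0.64776×0.48 + 0.873194×0.52
        = 0.310925 + 0.454061 = 0.764986
Keeping only the overnight rain-present terms gives 0.454061, so
  P(overnight rain | wet lawn, sprinkler running) = 0.454061 / 0.764986 ≈ 0.594

P(overnight rain | wet lawn, sprinkler running) ≈ 0.594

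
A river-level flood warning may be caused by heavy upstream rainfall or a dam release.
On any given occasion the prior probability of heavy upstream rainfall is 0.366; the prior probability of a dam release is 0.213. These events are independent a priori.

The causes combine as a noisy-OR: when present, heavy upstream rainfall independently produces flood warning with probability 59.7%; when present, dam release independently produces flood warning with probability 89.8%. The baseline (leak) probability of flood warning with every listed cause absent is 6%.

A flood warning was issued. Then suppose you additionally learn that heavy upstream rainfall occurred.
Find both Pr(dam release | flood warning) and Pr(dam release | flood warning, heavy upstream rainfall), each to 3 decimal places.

Pr(dam release | flood warning) ≈ 0.485; Pr(dam release | flood warning, heavy upstream rainfall) ≈ 0.295

Under noisy-OR, P(flood warning | causes) = 1 − (1−0.06)·∏(1−qᵢ) over the active causes.
Enumerate the 4 (heavy upstream rainfall, dam release) configurations and weight by the priors:
  P(flood warning) = 0.06*0.634*0.787 + 0.90412*0.634*0.213 + 0.62118*0.366*0.787 + 0.96136*0.366*0.213
        = 0.029937 + 0.122094 + 0.178926 + 0.074946 = 0.405903
Keeping only the dam release-present terms gives 0.197040, so
  P(dam release | flood warning) = 0.197040 / 0.405903 ≈ 0.485

Now also conditioning on heavy upstream rainfall=true:
P(flood warning | heavy upstream rainfall) = 0.62118*0.787 + 0.96136*0.213 = 0.488869 + 0.204770 = 0.693639
The dam release-present share is 0.96136*0.213 = 0.204770.
So P(dam release | flood warning, heavy upstream rainfall) = 0.204770/0.693639 ≈ 0.295.
The drop from 0.485 to 0.295 is the explaining-away (discounting) effect.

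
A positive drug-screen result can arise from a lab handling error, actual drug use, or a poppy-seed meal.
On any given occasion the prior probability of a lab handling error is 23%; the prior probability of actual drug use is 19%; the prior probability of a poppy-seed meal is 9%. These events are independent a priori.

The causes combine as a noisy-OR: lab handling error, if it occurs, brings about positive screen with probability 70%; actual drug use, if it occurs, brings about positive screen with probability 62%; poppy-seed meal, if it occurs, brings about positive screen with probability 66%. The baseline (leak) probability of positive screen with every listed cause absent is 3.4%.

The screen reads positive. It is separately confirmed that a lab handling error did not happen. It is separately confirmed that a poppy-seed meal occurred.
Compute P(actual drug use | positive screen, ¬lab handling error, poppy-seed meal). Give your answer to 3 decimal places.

P(actual drug use | positive screen, ¬lab handling error, poppy-seed meal) ≈ 0.234

Under noisy-OR, P(positive screen | causes) = 1 − (1−0.034)·∏(1−qᵢ) over the active causes.
P(positive screen | ¬lab handling error, poppy-seed meal) = 0.67156×0.81 + 0.875193×0.19 = 0.543964 + 0.166287 = 0.710251
Of this, 0.166287 comes from 0.875193×0.19 (the actual drug use=true cases).
Hence the posterior is 0.166287/0.710251 ≈ 0.234.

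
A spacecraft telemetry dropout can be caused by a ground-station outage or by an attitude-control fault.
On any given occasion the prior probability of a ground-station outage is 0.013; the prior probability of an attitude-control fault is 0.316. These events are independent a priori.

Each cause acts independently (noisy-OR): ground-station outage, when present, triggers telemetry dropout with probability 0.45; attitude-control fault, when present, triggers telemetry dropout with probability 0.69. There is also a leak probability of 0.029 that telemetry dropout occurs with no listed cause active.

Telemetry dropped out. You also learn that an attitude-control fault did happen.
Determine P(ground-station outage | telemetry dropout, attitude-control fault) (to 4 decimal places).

Under noisy-OR, P(telemetry dropout | causes) = 1 − (1−0.029)·∏(1−qᵢ) over the active causes.
P(telemetry dropout | attitude-control fault) = 0.69899*0.987 + 0.834444*0.013 = 0.689903 + 0.010848 = 0.700751
The ground-station outage-present share is 0.834444*0.013 = 0.010848.
Hence the posterior is 0.010848/0.700751 ≈ 0.0155.

P(ground-station outage | telemetry dropout, attitude-control fault) ≈ 0.0155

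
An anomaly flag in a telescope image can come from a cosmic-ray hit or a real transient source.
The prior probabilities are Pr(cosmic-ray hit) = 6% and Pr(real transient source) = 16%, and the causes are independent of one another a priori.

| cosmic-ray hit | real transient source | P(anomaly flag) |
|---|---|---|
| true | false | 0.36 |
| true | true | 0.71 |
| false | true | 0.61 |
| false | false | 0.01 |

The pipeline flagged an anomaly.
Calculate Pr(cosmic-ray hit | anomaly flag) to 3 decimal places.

Pr(cosmic-ray hit | anomaly flag) ≈ 0.200

Numerator (weight on configurations with cosmic-ray hit): 0.018144 + 0.006816 = 0.024960
Denominator P(anomaly flag): 0.01×0.94×0.84 + 0.61×0.94×0.16 + 0.36×0.06×0.84 + 0.71×0.06×0.16 = 0.124600
Posterior = 0.024960 / 0.124600 ≈ 0.200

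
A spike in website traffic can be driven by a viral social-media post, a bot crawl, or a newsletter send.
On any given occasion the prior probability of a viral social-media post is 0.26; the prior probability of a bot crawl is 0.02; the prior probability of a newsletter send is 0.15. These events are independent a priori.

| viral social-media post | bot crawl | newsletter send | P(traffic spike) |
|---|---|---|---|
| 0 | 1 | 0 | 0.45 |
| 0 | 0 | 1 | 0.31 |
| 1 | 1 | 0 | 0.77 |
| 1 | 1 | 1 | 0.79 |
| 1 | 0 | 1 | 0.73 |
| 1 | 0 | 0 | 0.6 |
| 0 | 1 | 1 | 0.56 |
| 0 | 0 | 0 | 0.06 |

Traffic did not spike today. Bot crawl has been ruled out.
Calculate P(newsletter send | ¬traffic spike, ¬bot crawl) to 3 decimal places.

P(newsletter send | ¬traffic spike, ¬bot crawl) ≈ 0.114

Numerator (weight on configurations with newsletter send): 0.076590 + 0.010530 = 0.087120
The normalizing constant is 0.94*0.74*0.85 + 0.69*0.74*0.15 + 0.4*0.26*0.85 + 0.27*0.26*0.15 = 0.766780
Posterior = 0.087120 / 0.766780 ≈ 0.114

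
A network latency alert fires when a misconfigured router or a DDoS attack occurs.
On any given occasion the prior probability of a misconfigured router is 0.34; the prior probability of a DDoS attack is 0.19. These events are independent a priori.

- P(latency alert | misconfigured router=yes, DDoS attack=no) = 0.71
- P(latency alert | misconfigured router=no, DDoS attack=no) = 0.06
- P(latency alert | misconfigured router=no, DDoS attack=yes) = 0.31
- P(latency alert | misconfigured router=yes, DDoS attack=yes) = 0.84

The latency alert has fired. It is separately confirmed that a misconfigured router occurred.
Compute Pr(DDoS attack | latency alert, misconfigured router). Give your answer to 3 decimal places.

Sum P(latency alert|·) weighted by the priors over both values of DDoS attack:
  P(latency alert | misconfigured router) = 0.71*0.81 + 0.84*0.19
        = 0.575100 + 0.159600 = 0.734700
Keeping only the DDoS attack-present terms gives 0.159600, so
  P(DDoS attack | latency alert, misconfigured router) = 0.159600 / 0.734700 ≈ 0.217

Pr(DDoS attack | latency alert, misconfigured router) ≈ 0.217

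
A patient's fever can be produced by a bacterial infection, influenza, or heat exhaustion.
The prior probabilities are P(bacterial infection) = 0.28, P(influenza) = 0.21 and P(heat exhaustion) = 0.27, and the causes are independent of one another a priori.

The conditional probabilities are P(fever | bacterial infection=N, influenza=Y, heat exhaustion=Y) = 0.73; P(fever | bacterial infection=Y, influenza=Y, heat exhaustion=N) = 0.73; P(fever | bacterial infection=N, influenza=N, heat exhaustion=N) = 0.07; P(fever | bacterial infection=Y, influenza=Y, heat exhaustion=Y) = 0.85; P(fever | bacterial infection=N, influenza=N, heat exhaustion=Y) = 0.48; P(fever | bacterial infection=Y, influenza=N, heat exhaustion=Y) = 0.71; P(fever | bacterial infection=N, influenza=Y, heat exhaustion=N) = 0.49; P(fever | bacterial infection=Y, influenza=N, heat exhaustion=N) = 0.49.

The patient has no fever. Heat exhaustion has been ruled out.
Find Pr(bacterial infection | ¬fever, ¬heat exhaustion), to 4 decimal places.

Pr(bacterial infection | ¬fever, ¬heat exhaustion) ≈ 0.1751

By total probability over the 4 (bacterial infection, influenza) configurations:
  P(¬fever | ¬heat exhaustion) = 0.93×0.72×0.79 + 0.51×0.72×0.21 + 0.51×0.28×0.79 + 0.27×0.28×0.21
        = 0.528984 + 0.077112 + 0.112812 + 0.015876 = 0.734784
Keeping only the bacterial infection-present terms gives 0.128688, so
  P(bacterial infection | ¬fever, ¬heat exhaustion) = 0.128688 / 0.734784 ≈ 0.1751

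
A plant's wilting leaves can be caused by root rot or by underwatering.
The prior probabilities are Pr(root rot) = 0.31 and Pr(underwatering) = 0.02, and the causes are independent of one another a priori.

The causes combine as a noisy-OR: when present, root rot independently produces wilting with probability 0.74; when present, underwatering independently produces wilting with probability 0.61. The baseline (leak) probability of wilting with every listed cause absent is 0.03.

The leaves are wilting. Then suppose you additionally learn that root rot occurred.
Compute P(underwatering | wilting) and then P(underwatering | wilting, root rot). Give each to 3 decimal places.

Under noisy-OR, P(wilting | causes) = 1 − (1−0.03)·∏(1−qᵢ) over the active causes.
P(wilting) = 0.03*0.69*0.98 + 0.6217*0.69*0.02 + 0.7478*0.31*0.98 + 0.901642*0.31*0.02 = 0.020286 + 0.008579 + 0.227182 + 0.005590 = 0.261637
The underwatering-present share is 0.008579 + 0.005590 = 0.014169.
P(underwatering | wilting) = 0.014169 / 0.261637 ≈ 0.054

Now also conditioning on root rot=true:
P(wilting | root rot) = 0.7478·0.98 + 0.901642·0.02 = 0.732844 + 0.018033 = 0.750877
Of this, 0.018033 comes from 0.901642·0.02 (the underwatering=true cases).
So P(underwatering | wilting, root rot) = 0.018033/0.750877 ≈ 0.024.

P(underwatering | wilting) ≈ 0.054; P(underwatering | wilting, root rot) ≈ 0.024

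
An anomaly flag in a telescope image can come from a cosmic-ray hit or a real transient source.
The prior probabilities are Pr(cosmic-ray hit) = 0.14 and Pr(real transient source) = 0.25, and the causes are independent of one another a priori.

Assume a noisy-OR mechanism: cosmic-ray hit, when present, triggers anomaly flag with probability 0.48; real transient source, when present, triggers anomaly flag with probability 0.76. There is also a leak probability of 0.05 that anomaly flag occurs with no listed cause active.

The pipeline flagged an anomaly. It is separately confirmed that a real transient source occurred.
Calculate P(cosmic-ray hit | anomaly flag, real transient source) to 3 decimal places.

Under noisy-OR, P(anomaly flag | causes) = 1 − (1−0.05)·∏(1−qᵢ) over the active causes.
For the numerator, keep only cosmic-ray hit=true terms: 0.88144*0.14 = 0.123402
The normalizing constant is 0.772*0.86 + 0.88144*0.14 = 0.787322
P(cosmic-ray hit | anomaly flag, real transient source) = 0.123402/0.787322 ≈ 0.157

P(cosmic-ray hit | anomaly flag, real transient source) ≈ 0.157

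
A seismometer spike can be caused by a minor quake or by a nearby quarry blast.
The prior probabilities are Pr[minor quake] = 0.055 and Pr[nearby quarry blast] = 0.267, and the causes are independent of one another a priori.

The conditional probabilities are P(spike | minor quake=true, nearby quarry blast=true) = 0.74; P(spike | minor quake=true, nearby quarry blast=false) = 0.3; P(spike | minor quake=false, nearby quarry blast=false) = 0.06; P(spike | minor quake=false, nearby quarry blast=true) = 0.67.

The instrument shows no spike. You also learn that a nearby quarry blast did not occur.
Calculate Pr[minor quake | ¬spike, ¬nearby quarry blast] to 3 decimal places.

Sum P(¬spike|·) weighted by the priors over both values of minor quake:
  P(¬spike | ¬nearby quarry blast) = 0.94×0.945 + 0.7×0.055
        = 0.888300 + 0.038500 = 0.926800
Configurations with minor quake contribute 0.038500, so
  P(minor quake | ¬spike, ¬nearby quarry blast) = 0.038500 / 0.926800 ≈ 0.042

Pr[minor quake | ¬spike, ¬nearby quarry blast] ≈ 0.042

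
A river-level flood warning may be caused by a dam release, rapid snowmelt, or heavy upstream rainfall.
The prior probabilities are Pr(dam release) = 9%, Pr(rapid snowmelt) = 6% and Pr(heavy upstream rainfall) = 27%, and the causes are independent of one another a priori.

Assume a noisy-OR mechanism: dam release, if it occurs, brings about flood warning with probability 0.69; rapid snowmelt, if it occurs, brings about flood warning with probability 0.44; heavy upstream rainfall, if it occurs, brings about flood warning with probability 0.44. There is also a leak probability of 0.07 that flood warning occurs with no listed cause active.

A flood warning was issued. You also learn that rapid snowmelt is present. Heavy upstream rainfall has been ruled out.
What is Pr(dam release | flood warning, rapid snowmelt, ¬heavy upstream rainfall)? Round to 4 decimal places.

Pr(dam release | flood warning, rapid snowmelt, ¬heavy upstream rainfall) ≈ 0.1475

Under noisy-OR, P(flood warning | causes) = 1 − (1−0.07)·∏(1−qᵢ) over the active causes.
P(flood warning | rapid snowmelt, ¬heavy upstream rainfall) = 0.4792*0.91 + 0.838552*0.09 = 0.436072 + 0.075470 = 0.511542
Restricting to configurations with dam release present: 0.838552*0.09 = 0.075470.
Hence the posterior is 0.075470/0.511542 ≈ 0.1475.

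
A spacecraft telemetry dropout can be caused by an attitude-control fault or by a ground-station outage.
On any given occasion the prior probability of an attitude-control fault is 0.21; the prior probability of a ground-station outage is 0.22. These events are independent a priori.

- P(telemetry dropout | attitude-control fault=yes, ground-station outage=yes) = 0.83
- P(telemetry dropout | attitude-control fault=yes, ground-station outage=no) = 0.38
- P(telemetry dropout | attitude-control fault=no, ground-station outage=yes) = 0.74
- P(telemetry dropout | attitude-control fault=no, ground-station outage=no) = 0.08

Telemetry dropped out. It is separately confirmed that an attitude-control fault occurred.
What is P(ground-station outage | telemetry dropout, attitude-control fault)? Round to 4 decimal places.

Sum P(telemetry dropout|·) weighted by the priors over both values of ground-station outage:
  P(telemetry dropout | attitude-control fault) = 0.38*0.78 + 0.83*0.22
        = 0.296400 + 0.182600 = 0.479000
The terms with ground-station outage present sum to 0.182600, so
  P(ground-station outage | telemetry dropout, attitude-control fault) = 0.182600 / 0.479000 ≈ 0.3812

P(ground-station outage | telemetry dropout, attitude-control fault) ≈ 0.3812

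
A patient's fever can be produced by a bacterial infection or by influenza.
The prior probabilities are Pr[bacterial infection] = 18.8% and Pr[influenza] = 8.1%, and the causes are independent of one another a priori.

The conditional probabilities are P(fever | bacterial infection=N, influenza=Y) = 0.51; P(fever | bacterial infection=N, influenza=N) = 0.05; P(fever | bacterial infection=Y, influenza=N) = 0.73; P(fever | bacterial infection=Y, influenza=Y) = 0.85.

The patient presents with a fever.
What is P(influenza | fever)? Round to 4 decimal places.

P(influenza | fever) ≈ 0.2215

Weight on influenza=true, given the evidence: 0.033544 + 0.012944 = 0.046488
Denominator P(fever): 0.05·0.812·0.919 + 0.51·0.812·0.081 + 0.73·0.188·0.919 + 0.85·0.188·0.081 = 0.209923
Posterior = 0.046488 / 0.209923 ≈ 0.2215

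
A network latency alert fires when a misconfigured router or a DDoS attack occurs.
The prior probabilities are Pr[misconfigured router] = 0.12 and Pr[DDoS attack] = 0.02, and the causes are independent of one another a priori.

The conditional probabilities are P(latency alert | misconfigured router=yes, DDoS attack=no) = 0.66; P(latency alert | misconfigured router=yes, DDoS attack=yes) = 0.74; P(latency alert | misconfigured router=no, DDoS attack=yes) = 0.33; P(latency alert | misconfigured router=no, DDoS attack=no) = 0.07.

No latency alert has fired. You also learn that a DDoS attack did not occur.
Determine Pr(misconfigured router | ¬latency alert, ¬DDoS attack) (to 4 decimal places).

P(¬latency alert | ¬DDoS attack) = 0.93·0.88 + 0.34·0.12 = 0.818400 + 0.040800 = 0.859200
Restricting to configurations with misconfigured router present: 0.34·0.12 = 0.040800.
Hence the posterior is 0.040800/0.859200 ≈ 0.0475.

Pr(misconfigured router | ¬latency alert, ¬DDoS attack) ≈ 0.0475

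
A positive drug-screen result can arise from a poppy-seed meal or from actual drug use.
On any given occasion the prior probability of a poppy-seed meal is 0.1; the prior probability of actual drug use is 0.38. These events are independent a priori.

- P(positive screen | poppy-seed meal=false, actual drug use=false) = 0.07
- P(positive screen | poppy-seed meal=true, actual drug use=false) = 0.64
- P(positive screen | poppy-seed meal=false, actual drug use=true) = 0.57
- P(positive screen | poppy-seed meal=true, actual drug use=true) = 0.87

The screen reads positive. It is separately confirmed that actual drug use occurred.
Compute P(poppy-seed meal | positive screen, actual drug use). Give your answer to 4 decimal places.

P(positive screen | actual drug use) = 0.57*0.9 + 0.87*0.1 = 0.513000 + 0.087000 = 0.600000
The poppy-seed meal-present share is 0.87*0.1 = 0.087000.
So P(poppy-seed meal | positive screen, actual drug use) = 0.087000/0.600000 ≈ 0.1450.

P(poppy-seed meal | positive screen, actual drug use) ≈ 0.1450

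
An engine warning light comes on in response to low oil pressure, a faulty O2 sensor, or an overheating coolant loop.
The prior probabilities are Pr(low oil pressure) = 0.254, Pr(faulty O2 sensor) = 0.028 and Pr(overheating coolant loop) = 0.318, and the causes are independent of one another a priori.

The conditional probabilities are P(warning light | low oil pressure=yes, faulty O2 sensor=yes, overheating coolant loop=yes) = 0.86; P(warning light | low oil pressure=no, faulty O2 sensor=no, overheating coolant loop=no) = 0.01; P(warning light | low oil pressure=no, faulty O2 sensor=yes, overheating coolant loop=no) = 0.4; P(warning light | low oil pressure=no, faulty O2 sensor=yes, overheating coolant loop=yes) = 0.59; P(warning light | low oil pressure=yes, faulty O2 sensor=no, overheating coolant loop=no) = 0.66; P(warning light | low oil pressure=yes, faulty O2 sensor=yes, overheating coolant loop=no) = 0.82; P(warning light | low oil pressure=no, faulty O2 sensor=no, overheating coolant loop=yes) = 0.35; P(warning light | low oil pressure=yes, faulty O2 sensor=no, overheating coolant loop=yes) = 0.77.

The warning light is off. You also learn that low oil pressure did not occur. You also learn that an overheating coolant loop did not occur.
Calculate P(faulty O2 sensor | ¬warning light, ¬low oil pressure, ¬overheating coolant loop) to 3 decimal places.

P(¬warning light | ¬low oil pressure, ¬overheating coolant loop) = 0.99*0.972 + 0.6*0.028 = 0.962280 + 0.016800 = 0.979080
The faulty O2 sensor-present share is 0.6*0.028 = 0.016800.
P(faulty O2 sensor | ¬warning light, ¬low oil pressure, ¬overheating coolant loop) = 0.016800 / 0.979080 ≈ 0.017

P(faulty O2 sensor | ¬warning light, ¬low oil pressure, ¬overheating coolant loop) ≈ 0.017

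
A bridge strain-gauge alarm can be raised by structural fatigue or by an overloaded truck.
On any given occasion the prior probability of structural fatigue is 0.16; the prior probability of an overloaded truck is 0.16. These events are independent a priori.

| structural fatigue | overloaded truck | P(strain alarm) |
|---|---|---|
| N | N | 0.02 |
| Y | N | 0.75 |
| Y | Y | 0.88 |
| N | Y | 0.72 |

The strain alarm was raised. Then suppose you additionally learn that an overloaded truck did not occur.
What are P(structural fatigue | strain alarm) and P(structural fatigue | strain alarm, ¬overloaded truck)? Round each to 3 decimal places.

By total probability over the 4 (structural fatigue, overloaded truck) configurations:
  P(strain alarm) = 0.02·0.84·0.84 + 0.72·0.84·0.16 + 0.75·0.16·0.84 + 0.88·0.16·0.16
        = 0.014112 + 0.096768 + 0.100800 + 0.022528 = 0.234208
Keeping only the structural fatigue-present terms gives 0.123328, so
  P(structural fatigue | strain alarm) = 0.123328 / 0.234208 ≈ 0.527

With the extra evidence:
P(strain alarm | ¬overloaded truck) = 0.02*0.84 + 0.75*0.16 = 0.016800 + 0.120000 = 0.136800
Restricting to configurations with structural fatigue present: 0.75*0.16 = 0.120000.
So P(structural fatigue | strain alarm, ¬overloaded truck) = 0.120000/0.136800 ≈ 0.877.
With overloaded truck excluded, structural fatigue must carry more of the explanatory weight for the strain alarm.

P(structural fatigue | strain alarm) ≈ 0.527; P(structural fatigue | strain alarm, ¬overloaded truck) ≈ 0.877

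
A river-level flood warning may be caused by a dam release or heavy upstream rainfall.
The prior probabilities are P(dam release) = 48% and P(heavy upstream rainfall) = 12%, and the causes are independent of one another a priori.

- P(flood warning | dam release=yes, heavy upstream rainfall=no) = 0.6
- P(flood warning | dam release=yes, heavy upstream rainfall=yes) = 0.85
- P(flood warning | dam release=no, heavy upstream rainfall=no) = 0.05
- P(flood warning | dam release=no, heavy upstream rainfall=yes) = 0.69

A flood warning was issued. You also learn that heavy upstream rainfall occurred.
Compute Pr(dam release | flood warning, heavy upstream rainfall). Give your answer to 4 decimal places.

Pr(dam release | flood warning, heavy upstream rainfall) ≈ 0.5321

Sum P(flood warning|·) weighted by the priors over both values of dam release:
  P(flood warning | heavy upstream rainfall) = 0.69·0.52 + 0.85·0.48
        = 0.358800 + 0.408000 = 0.766800
Configurations with dam release contribute 0.408000, so
  P(dam release | flood warning, heavy upstream rainfall) = 0.408000 / 0.766800 ≈ 0.5321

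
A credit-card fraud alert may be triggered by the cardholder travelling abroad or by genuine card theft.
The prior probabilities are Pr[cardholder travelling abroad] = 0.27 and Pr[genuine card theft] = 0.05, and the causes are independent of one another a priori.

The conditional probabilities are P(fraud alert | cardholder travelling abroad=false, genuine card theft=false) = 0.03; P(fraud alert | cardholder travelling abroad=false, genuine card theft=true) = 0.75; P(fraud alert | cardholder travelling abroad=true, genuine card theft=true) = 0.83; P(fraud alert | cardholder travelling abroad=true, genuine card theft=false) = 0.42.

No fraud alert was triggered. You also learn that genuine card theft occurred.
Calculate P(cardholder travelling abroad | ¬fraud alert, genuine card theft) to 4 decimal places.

Weight on cardholder travelling abroad=true, given the evidence: 0.17*0.27 = 0.045900
The normalizing constant is 0.25*0.73 + 0.17*0.27 = 0.228400
P(cardholder travelling abroad | ¬fraud alert, genuine card theft) = 0.045900/0.228400 ≈ 0.2010

P(cardholder travelling abroad | ¬fraud alert, genuine card theft) ≈ 0.2010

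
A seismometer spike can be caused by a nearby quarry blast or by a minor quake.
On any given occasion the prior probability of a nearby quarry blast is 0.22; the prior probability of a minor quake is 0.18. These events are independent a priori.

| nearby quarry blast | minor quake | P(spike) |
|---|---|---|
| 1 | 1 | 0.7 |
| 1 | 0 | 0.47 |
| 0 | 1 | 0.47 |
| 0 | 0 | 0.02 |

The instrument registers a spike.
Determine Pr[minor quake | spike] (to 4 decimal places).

Pr[minor quake | spike] ≈ 0.4899

P(spike) = 0.02*0.78*0.82 + 0.47*0.78*0.18 + 0.47*0.22*0.82 + 0.7*0.22*0.18 = 0.012792 + 0.065988 + 0.084788 + 0.027720 = 0.191288
Restricting to configurations with minor quake present: 0.065988 + 0.027720 = 0.093708.
Hence the posterior is 0.093708/0.191288 ≈ 0.4899.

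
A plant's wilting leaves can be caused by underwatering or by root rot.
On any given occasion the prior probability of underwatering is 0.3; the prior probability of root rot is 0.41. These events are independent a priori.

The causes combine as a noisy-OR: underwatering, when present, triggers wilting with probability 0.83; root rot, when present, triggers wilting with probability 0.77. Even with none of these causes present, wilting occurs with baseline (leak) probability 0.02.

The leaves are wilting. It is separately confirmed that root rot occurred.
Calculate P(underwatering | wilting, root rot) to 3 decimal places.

P(underwatering | wilting, root rot) ≈ 0.347

Under noisy-OR, P(wilting | causes) = 1 − (1−0.02)·∏(1−qᵢ) over the active causes.
Sum P(wilting|·) weighted by the priors over both values of underwatering:
  P(wilting | root rot) = 0.7746*0.7 + 0.961682*0.3
        = 0.542220 + 0.288505 = 0.830725
The terms with underwatering present sum to 0.288505, so
  P(underwatering | wilting, root rot) = 0.288505 / 0.830725 ≈ 0.347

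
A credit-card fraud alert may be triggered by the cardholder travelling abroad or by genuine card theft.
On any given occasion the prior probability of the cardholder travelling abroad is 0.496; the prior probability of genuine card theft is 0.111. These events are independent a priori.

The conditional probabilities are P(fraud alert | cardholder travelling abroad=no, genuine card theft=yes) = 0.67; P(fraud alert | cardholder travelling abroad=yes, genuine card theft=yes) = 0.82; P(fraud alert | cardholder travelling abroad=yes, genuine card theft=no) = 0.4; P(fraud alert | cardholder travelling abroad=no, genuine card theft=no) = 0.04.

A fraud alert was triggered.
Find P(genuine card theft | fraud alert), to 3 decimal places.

Sum P(fraud alert|·) weighted by the priors over the 4 (cardholder travelling abroad, genuine card theft) configurations:
  P(fraud alert) = 0.04*0.504*0.889 + 0.67*0.504*0.111 + 0.4*0.496*0.889 + 0.82*0.496*0.111
        = 0.017922 + 0.037482 + 0.176378 + 0.045146 = 0.276928
Configurations with genuine card theft contribute 0.082628, so
  P(genuine card theft | fraud alert) = 0.082628 / 0.276928 ≈ 0.298

P(genuine card theft | fraud alert) ≈ 0.298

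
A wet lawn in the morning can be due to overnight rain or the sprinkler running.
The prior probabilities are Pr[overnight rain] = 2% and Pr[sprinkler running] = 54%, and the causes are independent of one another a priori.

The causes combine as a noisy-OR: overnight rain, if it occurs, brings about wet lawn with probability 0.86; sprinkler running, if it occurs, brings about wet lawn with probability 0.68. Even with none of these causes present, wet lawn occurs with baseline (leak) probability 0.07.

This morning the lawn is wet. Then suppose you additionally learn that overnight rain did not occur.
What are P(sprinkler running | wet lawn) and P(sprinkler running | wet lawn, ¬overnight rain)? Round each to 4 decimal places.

P(sprinkler running | wet lawn) ≈ 0.9062; P(sprinkler running | wet lawn, ¬overnight rain) ≈ 0.9217

Under noisy-OR, P(wet lawn | causes) = 1 − (1−0.07)·∏(1−qᵢ) over the active causes.
Weight on sprinkler running=true, given the evidence: 0.371710 + 0.010350 = 0.382060
Denominator P(wet lawn): 0.07×0.98×0.46 + 0.7024×0.98×0.54 + 0.8698×0.02×0.46 + 0.958336×0.02×0.54 = 0.421618
Posterior = 0.382060 / 0.421618 ≈ 0.9062

Now also conditioning on overnight rain≠true:
P(wet lawn | ¬overnight rain) = 0.07·0.46 + 0.7024·0.54 = 0.032200 + 0.379296 = 0.411496
Restricting to configurations with sprinkler running present: 0.7024·0.54 = 0.379296.
P(sprinkler running | wet lawn, ¬overnight rain) = 0.379296 / 0.411496 ≈ 0.9217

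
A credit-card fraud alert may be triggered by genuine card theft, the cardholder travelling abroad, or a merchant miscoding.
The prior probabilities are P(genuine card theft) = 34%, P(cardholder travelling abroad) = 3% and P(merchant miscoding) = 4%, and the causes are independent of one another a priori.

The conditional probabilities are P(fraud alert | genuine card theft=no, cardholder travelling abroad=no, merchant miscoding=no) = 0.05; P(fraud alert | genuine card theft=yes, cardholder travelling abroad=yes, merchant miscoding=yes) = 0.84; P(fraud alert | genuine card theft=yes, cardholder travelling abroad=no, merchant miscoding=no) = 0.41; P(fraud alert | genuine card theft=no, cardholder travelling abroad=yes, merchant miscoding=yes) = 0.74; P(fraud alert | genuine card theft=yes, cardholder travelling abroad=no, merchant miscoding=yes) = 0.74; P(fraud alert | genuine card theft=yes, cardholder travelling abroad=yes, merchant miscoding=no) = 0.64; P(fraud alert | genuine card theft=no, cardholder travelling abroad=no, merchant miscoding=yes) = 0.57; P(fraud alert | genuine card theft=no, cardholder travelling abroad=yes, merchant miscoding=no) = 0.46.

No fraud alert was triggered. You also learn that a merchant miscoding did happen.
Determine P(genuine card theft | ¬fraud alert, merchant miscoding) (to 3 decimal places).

For the numerator, keep only genuine card theft=true terms: 0.085748 + 0.001632 = 0.087380
The normalizing constant is 0.43·0.66·0.97 + 0.26·0.66·0.03 + 0.26·0.34·0.97 + 0.16·0.34·0.03 = 0.367814
P(genuine card theft | ¬fraud alert, merchant miscoding) = 0.087380/0.367814 ≈ 0.238

P(genuine card theft | ¬fraud alert, merchant miscoding) ≈ 0.238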